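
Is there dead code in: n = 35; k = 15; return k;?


n is assigned but never read
Dead: 'n = 35'


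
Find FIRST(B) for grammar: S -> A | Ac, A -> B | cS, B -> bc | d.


Per alternative of B: FIRST(bc) = {b}; FIRST(d) = {d}
FIRST(B) = {b, d}


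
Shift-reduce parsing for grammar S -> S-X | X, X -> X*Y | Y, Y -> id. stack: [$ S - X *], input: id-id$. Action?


no handle; shift 'id'
Action: shift


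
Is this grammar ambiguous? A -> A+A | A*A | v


'v+v*v' has two parse trees (no precedence encoded between + and *)
Ambiguous


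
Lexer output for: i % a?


Scan left to right, longest-match per lexeme
Tokens: ID(i), OP(%), ID(a)


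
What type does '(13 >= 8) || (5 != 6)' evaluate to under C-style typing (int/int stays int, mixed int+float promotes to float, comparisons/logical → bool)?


Operand types: bool || bool
Rule: logical operators take bool operands and yield bool
Result type: bool


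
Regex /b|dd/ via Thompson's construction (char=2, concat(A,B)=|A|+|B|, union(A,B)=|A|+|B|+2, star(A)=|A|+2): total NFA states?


Syntax tree has 3 char leaf(s), 1 union(s), 0 star(s)
chars contribute 3×2 = 6; each union adds +2; each star adds +2
Total: 6 + 2 + 0 = 8 states


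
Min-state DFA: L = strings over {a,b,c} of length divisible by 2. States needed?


Track length mod 2: states 0..1, accept at 0
Minimal DFA: 2 states


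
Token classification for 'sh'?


Pattern: letter/underscore followed by alphanumerics, not a keyword
Type: IDENTIFIER


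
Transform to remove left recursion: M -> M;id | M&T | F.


Left-recursive alternatives: M;id, M&T; non-recursive: F
Introduce M': M -> FM', M' -> ;idM' | &TM' | ε


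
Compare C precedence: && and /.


'/' is multiplicative (level 10); '&&' is logical AND (level 2)
Higher level binds tighter
'/' has higher precedence than '&&'


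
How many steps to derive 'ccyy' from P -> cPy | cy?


Derivation: P => cPy => ccyy
Steps: 2


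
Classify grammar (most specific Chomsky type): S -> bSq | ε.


Single nonterminal LHS, but b^n q^n is not regular
Classification: Type 2 (Context-Free)


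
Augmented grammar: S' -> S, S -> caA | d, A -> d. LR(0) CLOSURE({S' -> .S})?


Start: S' -> .S
For each item with dot before a nonterminal B, add B -> .γ for every B-production
Closure: [S' -> .S, S -> .caA, S -> .d]


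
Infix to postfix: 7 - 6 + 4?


Left to right (same or higher precedence on left)
Postfix: 7 6 - 4 +


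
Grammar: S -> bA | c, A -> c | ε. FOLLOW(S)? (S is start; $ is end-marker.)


$ ∈ FOLLOW(S). For each A -> αBβ: add FIRST(β)\{ε} to FOLLOW(B); if β nullable, add FOLLOW(A).
FOLLOW(S) = {$}


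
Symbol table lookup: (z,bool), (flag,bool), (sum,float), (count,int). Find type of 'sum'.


Lookup 'sum' → type float


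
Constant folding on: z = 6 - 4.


6 - 4 = 2 at compile time
Optimized: z = 2


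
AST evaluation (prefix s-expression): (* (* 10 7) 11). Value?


Evaluate inner: (* 10 7) = 70
Evaluate root: (* 70 11) = 770
Result: 770


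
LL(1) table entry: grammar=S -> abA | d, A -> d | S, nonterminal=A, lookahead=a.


For [A, a]: 'a' ∈ FIRST(S)
Entry: A -> S


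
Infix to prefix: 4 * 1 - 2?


left-to-right (same/higher precedence on left): tree is (- (* 4 1) 2)
Prefix: - * 4 1 2


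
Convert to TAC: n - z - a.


Break into single-operator statements:
t1 = n - z
t2 = t1 - a


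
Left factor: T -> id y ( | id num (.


Common prefix: 'id'
Factored: T -> id T', T' -> y ( | num (


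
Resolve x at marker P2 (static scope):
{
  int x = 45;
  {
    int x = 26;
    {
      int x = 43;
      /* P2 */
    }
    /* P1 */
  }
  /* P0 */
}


x declared in the same block as P2
x = 43


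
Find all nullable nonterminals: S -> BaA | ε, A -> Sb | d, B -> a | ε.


A nonterminal is nullable iff some alternative derives ε (directly, or every symbol in it is nullable)
Nullable: {B, S}


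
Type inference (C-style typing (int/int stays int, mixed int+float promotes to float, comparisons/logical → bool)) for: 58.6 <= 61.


Operand types: float <= int
Rule: comparison yields bool
Result type: bool


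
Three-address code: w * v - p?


Break into single-operator statements:
t1 = w * v
t2 = t1 - p


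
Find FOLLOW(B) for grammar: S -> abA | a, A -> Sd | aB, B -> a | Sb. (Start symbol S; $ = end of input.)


$ ∈ FOLLOW(S). For each A -> αBβ: add FIRST(β)\{ε} to FOLLOW(B); if β nullable, add FOLLOW(A).
FOLLOW(B) = {$, b, d}


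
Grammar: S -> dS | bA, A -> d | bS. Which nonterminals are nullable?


A nonterminal is nullable iff some alternative derives ε (directly, or every symbol in it is nullable)
Nullable: {}


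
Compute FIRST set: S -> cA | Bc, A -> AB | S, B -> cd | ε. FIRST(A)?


Per alternative of A: FIRST(AB) = {c}; FIRST(S) = {c}
FIRST(A) = {c}


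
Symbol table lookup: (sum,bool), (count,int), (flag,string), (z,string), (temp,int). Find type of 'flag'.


Lookup 'flag' → type string


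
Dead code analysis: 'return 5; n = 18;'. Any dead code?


statement follows a return and is unreachable
Dead: 'n = 18'


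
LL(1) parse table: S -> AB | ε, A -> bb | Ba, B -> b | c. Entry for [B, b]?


For [B, b]: 'b' ∈ FIRST(b)
Entry: B -> b


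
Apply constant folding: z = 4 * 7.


4 * 7 = 28 at compile time
Optimized: z = 28


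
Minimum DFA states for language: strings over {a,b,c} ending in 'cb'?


Track the longest suffix of input matching a prefix of 'cb': 3 classes (prefixes of length 0..2)
Minimal DFA: 3 states


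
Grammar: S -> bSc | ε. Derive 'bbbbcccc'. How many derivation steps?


Derivation: S => bSc => bbScc => bbbSccc => bbbbScccc => bbbbcccc
Steps: 5


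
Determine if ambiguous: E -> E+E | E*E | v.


'v+v*v' has two parse trees (no precedence encoded between + and *)
Ambiguous


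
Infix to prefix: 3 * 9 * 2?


left-to-right (same/higher precedence on left): tree is (* (* 3 9) 2)
Prefix: * * 3 9 2


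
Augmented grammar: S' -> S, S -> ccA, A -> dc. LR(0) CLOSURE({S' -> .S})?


Start: S' -> .S
For each item with dot before a nonterminal B, add B -> .γ for every B-production
Closure: [S' -> .S, S -> .ccA]


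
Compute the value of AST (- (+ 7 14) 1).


Evaluate inner: (+ 7 14) = 21
Evaluate root: (- 21 1) = 20
Result: 20


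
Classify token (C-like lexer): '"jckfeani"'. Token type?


Pattern: double-quoted sequence
Type: STRING_LITERAL


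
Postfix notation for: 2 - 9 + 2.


Left to right (same or higher precedence on left)
Postfix: 2 9 - 2 +


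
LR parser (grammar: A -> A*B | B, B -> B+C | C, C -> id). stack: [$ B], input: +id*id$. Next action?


shift '+' to continue B -> B+C
Action: shift


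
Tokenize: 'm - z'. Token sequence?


Scan left to right, longest-match per lexeme
Tokens: ID(m), OP(-), ID(z)


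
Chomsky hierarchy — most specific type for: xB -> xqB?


LHS has context (more than one symbol) and |LHS| ≤ |RHS|
Classification: Type 1 (Context-Sensitive)


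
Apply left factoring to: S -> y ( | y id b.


Common prefix: 'y'
Factored: S -> y S', S' -> ( | id b


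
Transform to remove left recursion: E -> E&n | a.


Left-recursive alternatives: E&n; non-recursive: a
Introduce E': E -> aE', E' -> &nE' | ε


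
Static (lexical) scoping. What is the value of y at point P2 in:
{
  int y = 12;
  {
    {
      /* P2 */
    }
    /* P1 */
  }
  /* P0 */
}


P2's block does not declare y; resolves to the enclosing declaration at depth 0
y = 12


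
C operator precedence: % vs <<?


'%' is multiplicative (level 10); '<<' is shift (level 8)
Higher level binds tighter
'%' has higher precedence than '<<'


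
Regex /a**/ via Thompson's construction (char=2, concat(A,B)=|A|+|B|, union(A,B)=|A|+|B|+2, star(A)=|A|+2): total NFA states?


Syntax tree has 1 char leaf(s), 0 union(s), 2 star(s)
chars contribute 1×2 = 2; each union adds +2; each star adds +2
Total: 2 + 0 + 4 = 6 states


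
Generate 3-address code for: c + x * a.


Break into single-operator statements:
t1 = x * a
t2 = c + t1


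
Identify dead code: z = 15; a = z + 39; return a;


z is read by a's definition; a is returned
No dead code


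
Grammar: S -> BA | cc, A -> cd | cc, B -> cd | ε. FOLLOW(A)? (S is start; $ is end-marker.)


$ ∈ FOLLOW(S). For each A -> αBβ: add FIRST(β)\{ε} to FOLLOW(B); if β nullable, add FOLLOW(A).
FOLLOW(A) = {$}


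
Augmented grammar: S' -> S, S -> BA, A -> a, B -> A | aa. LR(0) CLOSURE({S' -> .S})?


Start: S' -> .S
For each item with dot before a nonterminal B, add B -> .γ for every B-production
Closure: [S' -> .S, S -> .BA, B -> .A, B -> .aa, A -> .a]


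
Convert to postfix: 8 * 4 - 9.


Left to right (same or higher precedence on left)
Postfix: 8 4 * 9 -


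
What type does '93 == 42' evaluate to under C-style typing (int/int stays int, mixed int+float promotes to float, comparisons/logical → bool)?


Operand types: int == int
Rule: comparison yields bool
Result type: bool


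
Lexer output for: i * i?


Scan left to right, longest-match per lexeme
Tokens: ID(i), OP(*), ID(i)


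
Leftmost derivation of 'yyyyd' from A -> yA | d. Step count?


Derivation: A => yA => yyA => yyyA => yyyyA => yyyyd
Steps: 5


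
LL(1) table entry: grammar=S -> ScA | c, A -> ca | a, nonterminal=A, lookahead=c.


For [A, c]: 'c' ∈ FIRST(ca)
Entry: A -> ca


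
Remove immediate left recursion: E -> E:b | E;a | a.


Left-recursive alternatives: E:b, E;a; non-recursive: a
Introduce E': E -> aE', E' -> :bE' | ;aE' | ε


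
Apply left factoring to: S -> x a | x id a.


Common prefix: 'x'
Factored: S -> x S', S' -> a | id a


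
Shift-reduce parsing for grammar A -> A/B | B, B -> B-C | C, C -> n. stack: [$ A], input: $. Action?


start symbol A on stack, input exhausted
Action: accept


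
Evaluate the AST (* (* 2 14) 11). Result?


Evaluate inner: (* 2 14) = 28
Evaluate root: (* 28 11) = 308
Result: 308


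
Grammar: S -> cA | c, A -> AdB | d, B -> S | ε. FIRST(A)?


Per alternative of A: FIRST(AdB) = {d}; FIRST(d) = {d}
FIRST(A) = {d}


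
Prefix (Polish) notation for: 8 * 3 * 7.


left-to-right (same/higher precedence on left): tree is (* (* 8 3) 7)
Prefix: * * 8 3 7


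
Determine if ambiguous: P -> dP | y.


right-linear, alternatives start with distinct terminals 'd' vs 'y': unique leftmost derivation
Unambiguous


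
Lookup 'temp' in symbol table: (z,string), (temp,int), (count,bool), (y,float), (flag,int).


Lookup 'temp' → type int


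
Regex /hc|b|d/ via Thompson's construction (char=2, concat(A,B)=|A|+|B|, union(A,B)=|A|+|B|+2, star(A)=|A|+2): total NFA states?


Syntax tree has 4 char leaf(s), 2 union(s), 0 star(s)
chars contribute 4×2 = 8; each union adds +2; each star adds +2
Total: 8 + 4 + 0 = 12 states


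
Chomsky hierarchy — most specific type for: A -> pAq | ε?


Single nonterminal LHS, but p^n q^n is not regular
Classification: Type 2 (Context-Free)


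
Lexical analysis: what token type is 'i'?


Pattern: letter/underscore followed by alphanumerics, not a keyword
Type: IDENTIFIER


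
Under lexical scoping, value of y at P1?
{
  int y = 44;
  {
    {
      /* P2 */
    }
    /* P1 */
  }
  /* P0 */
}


P1's block does not declare y; resolves to the enclosing declaration at depth 0
y = 44


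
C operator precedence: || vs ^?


'^' is bitwise XOR (level 4); '||' is logical OR (level 1)
Higher level binds tighter
'^' has higher precedence than '||'


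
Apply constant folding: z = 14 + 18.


14 + 18 = 32 at compile time
Optimized: z = 32


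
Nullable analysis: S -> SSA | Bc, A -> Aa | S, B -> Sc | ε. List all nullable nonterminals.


A nonterminal is nullable iff some alternative derives ε (directly, or every symbol in it is nullable)
Nullable: {B}


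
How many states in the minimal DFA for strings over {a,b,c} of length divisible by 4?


Track length mod 4: states 0..3, accept at 0
Minimal DFA: 4 states


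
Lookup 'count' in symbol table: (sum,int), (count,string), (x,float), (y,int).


Lookup 'count' → type string


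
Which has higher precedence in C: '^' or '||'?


'^' is bitwise XOR (level 4); '||' is logical OR (level 1)
Higher level binds tighter
'^' has higher precedence than '||'


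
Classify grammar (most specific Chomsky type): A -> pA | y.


Right-linear: every RHS is a terminal or a terminal followed by one nonterminal
Classification: Type 3 (Regular)


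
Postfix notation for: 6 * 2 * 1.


Left to right (same or higher precedence on left)
Postfix: 6 2 * 1 *


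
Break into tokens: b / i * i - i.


Scan left to right, longest-match per lexeme
Tokens: ID(b), OP(/), ID(i), OP(*), ID(i), OP(-), ID(i)


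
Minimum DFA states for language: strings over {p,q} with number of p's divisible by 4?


Track (count of p) mod 4: states 0..3, accept at 0
Minimal DFA: 4 states


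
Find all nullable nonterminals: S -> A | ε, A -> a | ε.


A nonterminal is nullable iff some alternative derives ε (directly, or every symbol in it is nullable)
Nullable: {A, S}


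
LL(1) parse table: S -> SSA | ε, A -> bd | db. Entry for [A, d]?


For [A, d]: 'd' ∈ FIRST(db)
Entry: A -> db


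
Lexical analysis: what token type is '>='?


Pattern: operator symbol
Type: OPERATOR


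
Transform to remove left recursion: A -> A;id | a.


Left-recursive alternatives: A;id; non-recursive: a
Introduce A': A -> aA', A' -> ;idA' | ε


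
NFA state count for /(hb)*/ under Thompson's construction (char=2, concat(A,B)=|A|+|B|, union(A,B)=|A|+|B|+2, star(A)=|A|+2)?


Syntax tree has 2 char leaf(s), 0 union(s), 1 star(s)
chars contribute 2×2 = 4; each union adds +2; each star adds +2
Total: 4 + 0 + 2 = 6 states


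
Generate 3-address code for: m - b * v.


Break into single-operator statements:
t1 = b * v
t2 = m - t1


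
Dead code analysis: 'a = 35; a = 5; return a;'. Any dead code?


first assignment to a is overwritten before any read
Dead: 'a = 35'


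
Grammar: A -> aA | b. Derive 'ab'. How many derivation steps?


Derivation: A => aA => ab
Steps: 2


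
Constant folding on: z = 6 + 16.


6 + 16 = 22 at compile time
Optimized: z = 22


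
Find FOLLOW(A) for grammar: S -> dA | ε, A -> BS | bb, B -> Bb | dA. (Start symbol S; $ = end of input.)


$ ∈ FOLLOW(S). For each A -> αBβ: add FIRST(β)\{ε} to FOLLOW(B); if β nullable, add FOLLOW(A).
FOLLOW(A) = {$, b, d}


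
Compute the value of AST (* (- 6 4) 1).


Evaluate inner: (- 6 4) = 2
Evaluate root: (* 2 1) = 2
Result: 2


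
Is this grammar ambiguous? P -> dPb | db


balanced d^n…b^n: each string has a unique parse
Unambiguous


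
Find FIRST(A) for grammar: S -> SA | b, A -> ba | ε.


Per alternative of A: FIRST(ba) = {b}; FIRST(ε) = {ε}
FIRST(A) = {b, ε}


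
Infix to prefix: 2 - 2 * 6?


'*' binds tighter: tree is (- 2 (* 2 6))
Prefix: - 2 * 2 6


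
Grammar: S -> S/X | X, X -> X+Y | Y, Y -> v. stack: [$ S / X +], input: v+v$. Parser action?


no handle; shift 'v'
Action: shift


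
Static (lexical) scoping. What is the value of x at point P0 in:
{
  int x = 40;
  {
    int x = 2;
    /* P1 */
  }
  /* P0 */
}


x declared in the same block as P0
x = 40


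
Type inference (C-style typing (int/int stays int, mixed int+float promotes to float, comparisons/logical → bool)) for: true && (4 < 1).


Operand types: bool && bool
Rule: logical operators take bool operands and yield bool
Result type: bool


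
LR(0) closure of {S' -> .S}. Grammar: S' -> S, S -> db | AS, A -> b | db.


Start: S' -> .S
For each item with dot before a nonterminal B, add B -> .γ for every B-production
Closure: [S' -> .S, S -> .db, S -> .AS, A -> .b, A -> .db]


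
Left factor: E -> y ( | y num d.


Common prefix: 'y'
Factored: E -> y E', E' -> ( | num d


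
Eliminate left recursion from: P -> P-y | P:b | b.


Left-recursive alternatives: P-y, P:b; non-recursive: b
Introduce P': P -> bP', P' -> -yP' | :bP' | ε


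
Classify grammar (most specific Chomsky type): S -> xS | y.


Right-linear: every RHS is a terminal or a terminal followed by one nonterminal
Classification: Type 3 (Regular)


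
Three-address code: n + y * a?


Break into single-operator statements:
t1 = y * a
t2 = n + t1


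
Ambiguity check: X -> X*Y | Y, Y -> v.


precedence layered via separate nonterminal Y: deterministic
Unambiguous


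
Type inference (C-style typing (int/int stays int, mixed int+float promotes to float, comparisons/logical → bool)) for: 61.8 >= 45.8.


Operand types: float >= float
Rule: comparison yields bool
Result type: bool


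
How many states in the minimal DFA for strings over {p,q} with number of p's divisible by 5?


Track (count of p) mod 5: states 0..4, accept at 0
Minimal DFA: 5 states


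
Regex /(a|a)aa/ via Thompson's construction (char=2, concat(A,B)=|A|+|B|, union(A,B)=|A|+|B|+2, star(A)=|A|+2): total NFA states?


Syntax tree has 4 char leaf(s), 1 union(s), 0 star(s)
chars contribute 4×2 = 8; each union adds +2; each star adds +2
Total: 8 + 2 + 0 = 10 states


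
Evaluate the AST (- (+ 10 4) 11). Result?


Evaluate inner: (+ 10 4) = 14
Evaluate root: (- 14 11) = 3
Result: 3


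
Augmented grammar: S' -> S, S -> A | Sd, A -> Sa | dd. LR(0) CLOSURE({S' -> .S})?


Start: S' -> .S
For each item with dot before a nonterminal B, add B -> .γ for every B-production
Closure: [S' -> .S, S -> .A, S -> .Sd, A -> .Sa, A -> .dd]


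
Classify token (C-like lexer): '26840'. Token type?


Pattern: digits only
Type: INTEGER_LITERAL


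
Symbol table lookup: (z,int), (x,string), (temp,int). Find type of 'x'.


Lookup 'x' → type string


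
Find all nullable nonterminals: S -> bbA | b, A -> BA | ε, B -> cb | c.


A nonterminal is nullable iff some alternative derives ε (directly, or every symbol in it is nullable)
Nullable: {A}


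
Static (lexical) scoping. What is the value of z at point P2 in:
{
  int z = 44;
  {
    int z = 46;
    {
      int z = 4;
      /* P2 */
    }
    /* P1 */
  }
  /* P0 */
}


z declared in the same block as P2
z = 4


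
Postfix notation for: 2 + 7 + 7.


Left to right (same or higher precedence on left)
Postfix: 2 7 + 7 +


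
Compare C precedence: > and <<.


'<<' is shift (level 8); '>' is relational (level 7)
Higher level binds tighter
'<<' has higher precedence than '>'


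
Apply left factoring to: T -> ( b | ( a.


Common prefix: '('
Factored: T -> ( T', T' -> b | a


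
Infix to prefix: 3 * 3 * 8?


left-to-right (same/higher precedence on left): tree is (* (* 3 3) 8)
Prefix: * * 3 3 8


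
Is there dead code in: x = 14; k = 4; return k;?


x is assigned but never read
Dead: 'x = 14'


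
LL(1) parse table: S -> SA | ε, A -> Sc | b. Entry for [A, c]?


For [A, c]: 'c' ∈ FIRST(Sc)
Entry: A -> Sc


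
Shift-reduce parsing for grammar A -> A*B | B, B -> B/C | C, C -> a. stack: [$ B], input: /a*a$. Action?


shift '/' to continue B -> B/C
Action: shift


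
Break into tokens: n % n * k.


Scan left to right, longest-match per lexeme
Tokens: ID(n), OP(%), ID(n), OP(*), ID(k)


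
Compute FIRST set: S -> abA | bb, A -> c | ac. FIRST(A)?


Per alternative of A: FIRST(c) = {c}; FIRST(ac) = {a}
FIRST(A) = {a, c}


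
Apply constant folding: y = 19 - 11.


19 - 11 = 8 at compile time
Optimized: y = 8


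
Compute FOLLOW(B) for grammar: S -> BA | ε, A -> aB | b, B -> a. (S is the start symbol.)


$ ∈ FOLLOW(S). For each A -> αBβ: add FIRST(β)\{ε} to FOLLOW(B); if β nullable, add FOLLOW(A).
FOLLOW(B) = {$, a, b}


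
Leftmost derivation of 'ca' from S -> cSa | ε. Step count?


Derivation: S => cSa => ca
Steps: 2


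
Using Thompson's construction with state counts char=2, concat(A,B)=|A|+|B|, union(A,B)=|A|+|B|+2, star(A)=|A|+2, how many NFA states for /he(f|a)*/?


Syntax tree has 4 char leaf(s), 1 union(s), 1 star(s)
chars contribute 4×2 = 8; each union adds +2; each star adds +2
Total: 8 + 2 + 2 = 12 states


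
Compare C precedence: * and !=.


'*' is multiplicative (level 10); '!=' is equality (level 6)
Higher level binds tighter
'*' has higher precedence than '!='


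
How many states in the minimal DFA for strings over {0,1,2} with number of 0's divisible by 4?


Track (count of 0) mod 4: states 0..3, accept at 0
Minimal DFA: 4 states


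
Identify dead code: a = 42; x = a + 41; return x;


a is read by x's definition; x is returned
No dead code


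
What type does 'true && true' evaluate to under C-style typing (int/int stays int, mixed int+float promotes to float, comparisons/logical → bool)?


Operand types: bool && bool
Rule: logical operators take bool operands and yield bool
Result type: bool


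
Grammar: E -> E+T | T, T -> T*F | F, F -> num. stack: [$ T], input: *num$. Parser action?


shift '*' to continue T -> T*F
Action: shift


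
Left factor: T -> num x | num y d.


Common prefix: 'num'
Factored: T -> num T', T' -> x | y d


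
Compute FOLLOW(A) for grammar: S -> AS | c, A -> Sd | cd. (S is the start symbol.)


$ ∈ FOLLOW(S). For each A -> αBβ: add FIRST(β)\{ε} to FOLLOW(B); if β nullable, add FOLLOW(A).
FOLLOW(A) = {c}


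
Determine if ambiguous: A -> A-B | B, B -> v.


precedence layered via separate nonterminal B: deterministic
Unambiguous


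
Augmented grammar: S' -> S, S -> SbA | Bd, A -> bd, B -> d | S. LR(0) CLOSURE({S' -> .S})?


Start: S' -> .S
For each item with dot before a nonterminal B, add B -> .γ for every B-production
Closure: [S' -> .S, S -> .SbA, S -> .Bd, B -> .d, B -> .S]


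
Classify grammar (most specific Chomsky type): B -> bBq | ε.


Single nonterminal LHS, but b^n q^n is not regular
Classification: Type 2 (Context-Free)


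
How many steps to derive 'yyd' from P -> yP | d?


Derivation: P => yP => yyP => yyd
Steps: 3


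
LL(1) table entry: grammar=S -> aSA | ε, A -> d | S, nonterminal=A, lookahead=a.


For [A, a]: 'a' ∈ FIRST(S)
Entry: A -> S


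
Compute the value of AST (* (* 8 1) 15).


Evaluate inner: (* 8 1) = 8
Evaluate root: (* 8 15) = 120
Result: 120


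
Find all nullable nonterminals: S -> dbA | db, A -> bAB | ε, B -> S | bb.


A nonterminal is nullable iff some alternative derives ε (directly, or every symbol in it is nullable)
Nullable: {A}


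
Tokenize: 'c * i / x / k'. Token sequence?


Scan left to right, longest-match per lexeme
Tokens: ID(c), OP(*), ID(i), OP(/), ID(x), OP(/), ID(k)


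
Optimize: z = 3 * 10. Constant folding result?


3 * 10 = 30 at compile time
Optimized: z = 30


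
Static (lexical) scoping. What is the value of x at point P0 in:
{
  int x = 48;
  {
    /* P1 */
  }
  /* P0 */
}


x declared in the same block as P0
x = 48


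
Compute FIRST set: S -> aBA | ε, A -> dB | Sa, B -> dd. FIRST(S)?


Per alternative of S: FIRST(aBA) = {a}; FIRST(ε) = {ε}
FIRST(S) = {a, ε}


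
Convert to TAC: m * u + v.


Break into single-operator statements:
t1 = m * u
t2 = t1 + v


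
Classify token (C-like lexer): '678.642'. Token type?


Pattern: digits with a decimal point
Type: FLOAT_LITERAL


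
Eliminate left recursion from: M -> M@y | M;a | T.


Left-recursive alternatives: M@y, M;a; non-recursive: T
Introduce M': M -> TM', M' -> @yM' | ;aM' | ε


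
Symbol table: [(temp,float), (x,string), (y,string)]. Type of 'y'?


Lookup 'y' → type string


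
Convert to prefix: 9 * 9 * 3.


left-to-right (same/higher precedence on left): tree is (* (* 9 9) 3)
Prefix: * * 9 9 3


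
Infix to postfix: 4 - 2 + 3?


Left to right (same or higher precedence on left)
Postfix: 4 2 - 3 +


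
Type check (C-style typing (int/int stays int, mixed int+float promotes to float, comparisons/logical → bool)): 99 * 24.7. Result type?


Operand types: int * float
Rule: mixed int/float promotes to float; int/int stays int
Result type: float


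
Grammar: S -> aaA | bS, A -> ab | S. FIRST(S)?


Per alternative of S: FIRST(aaA) = {a}; FIRST(bS) = {b}
FIRST(S) = {a, b}


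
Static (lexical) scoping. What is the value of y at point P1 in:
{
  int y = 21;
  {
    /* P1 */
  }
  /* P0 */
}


P1's block does not declare y; resolves to the enclosing declaration at depth 0
y = 21


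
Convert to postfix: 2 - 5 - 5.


Left to right (same or higher precedence on left)
Postfix: 2 5 - 5 -


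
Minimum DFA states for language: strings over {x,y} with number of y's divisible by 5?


Track (count of y) mod 5: states 0..4, accept at 0
Minimal DFA: 5 states


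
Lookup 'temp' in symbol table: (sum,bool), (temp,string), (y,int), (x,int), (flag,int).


Lookup 'temp' → type string


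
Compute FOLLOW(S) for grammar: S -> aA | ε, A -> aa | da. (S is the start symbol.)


$ ∈ FOLLOW(S). For each A -> αBβ: add FIRST(β)\{ε} to FOLLOW(B); if β nullable, add FOLLOW(A).
FOLLOW(S) = {$}


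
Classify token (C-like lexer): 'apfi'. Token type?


Pattern: letter/underscore followed by alphanumerics, not a keyword
Type: IDENTIFIER


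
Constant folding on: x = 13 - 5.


13 - 5 = 8 at compile time
Optimized: x = 8


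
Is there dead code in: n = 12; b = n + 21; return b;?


n is read by b's definition; b is returned
No dead code


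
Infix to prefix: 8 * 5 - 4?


left-to-right (same/higher precedence on left): tree is (- (* 8 5) 4)
Prefix: - * 8 5 4


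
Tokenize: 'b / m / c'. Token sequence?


Scan left to right, longest-match per lexeme
Tokens: ID(b), OP(/), ID(m), OP(/), ID(c)


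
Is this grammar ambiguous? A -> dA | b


right-linear, alternatives start with distinct terminals 'd' vs 'b': unique leftmost derivation
Unambiguous


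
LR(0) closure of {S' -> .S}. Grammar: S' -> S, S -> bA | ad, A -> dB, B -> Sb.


Start: S' -> .S
For each item with dot before a nonterminal B, add B -> .γ for every B-production
Closure: [S' -> .S, S -> .bA, S -> .ad]


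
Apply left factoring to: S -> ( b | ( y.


Common prefix: '('
Factored: S -> ( S', S' -> b | y


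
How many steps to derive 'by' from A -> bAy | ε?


Derivation: A => bAy => by
Steps: 2


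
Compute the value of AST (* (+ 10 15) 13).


Evaluate inner: (+ 10 15) = 25
Evaluate root: (* 25 13) = 325
Result: 325


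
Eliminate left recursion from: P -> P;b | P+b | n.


Left-recursive alternatives: P;b, P+b; non-recursive: n
Introduce P': P -> nP', P' -> ;bP' | +bP' | ε


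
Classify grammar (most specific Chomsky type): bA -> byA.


LHS has context (more than one symbol) and |LHS| ≤ |RHS|
Classification: Type 1 (Context-Sensitive)


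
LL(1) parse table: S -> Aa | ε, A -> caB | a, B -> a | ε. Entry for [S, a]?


For [S, a]: 'a' ∈ FIRST(Aa)
Entry: S -> Aa


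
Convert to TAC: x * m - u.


Break into single-operator statements:
t1 = x * m
t2 = t1 - u


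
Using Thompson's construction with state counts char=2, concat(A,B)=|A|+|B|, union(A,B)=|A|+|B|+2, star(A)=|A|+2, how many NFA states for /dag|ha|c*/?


Syntax tree has 6 char leaf(s), 2 union(s), 1 star(s)
chars contribute 6×2 = 12; each union adds +2; each star adds +2
Total: 12 + 4 + 2 = 18 states


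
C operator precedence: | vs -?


'-' is additive (level 9); '|' is bitwise OR (level 3)
Higher level binds tighter
'-' has higher precedence than '|'


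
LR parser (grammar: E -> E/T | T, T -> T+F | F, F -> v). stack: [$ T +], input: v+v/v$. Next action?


no handle; shift 'v'
Action: shift


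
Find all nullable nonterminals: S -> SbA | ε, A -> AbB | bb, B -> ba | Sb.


A nonterminal is nullable iff some alternative derives ε (directly, or every symbol in it is nullable)
Nullable: {S}


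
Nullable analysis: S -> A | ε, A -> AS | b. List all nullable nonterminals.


A nonterminal is nullable iff some alternative derives ε (directly, or every symbol in it is nullable)
Nullable: {S}


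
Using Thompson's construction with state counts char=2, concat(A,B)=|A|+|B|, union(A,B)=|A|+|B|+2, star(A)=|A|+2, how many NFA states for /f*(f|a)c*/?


Syntax tree has 4 char leaf(s), 1 union(s), 2 star(s)
chars contribute 4×2 = 8; each union adds +2; each star adds +2
Total: 8 + 2 + 4 = 14 states


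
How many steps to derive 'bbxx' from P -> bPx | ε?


Derivation: P => bPx => bbPxx => bbxx
Steps: 3


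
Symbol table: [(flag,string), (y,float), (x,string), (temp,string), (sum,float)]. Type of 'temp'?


Lookup 'temp' → type string


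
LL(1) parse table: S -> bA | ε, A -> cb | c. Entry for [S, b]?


For [S, b]: 'b' ∈ FIRST(bA)
Entry: S -> bA


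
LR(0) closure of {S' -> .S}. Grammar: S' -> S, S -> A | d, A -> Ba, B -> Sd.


Start: S' -> .S
For each item with dot before a nonterminal B, add B -> .γ for every B-production
Closure: [S' -> .S, S -> .A, S -> .d, A -> .Ba, B -> .Sd]


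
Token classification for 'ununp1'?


Pattern: letter/underscore followed by alphanumerics, not a keyword
Type: IDENTIFIER


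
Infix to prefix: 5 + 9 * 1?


'*' binds tighter: tree is (+ 5 (* 9 1))
Prefix: + 5 * 9 1


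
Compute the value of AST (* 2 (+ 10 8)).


Evaluate inner: (+ 10 8) = 18
Evaluate root: (* 2 18) = 36
Result: 36


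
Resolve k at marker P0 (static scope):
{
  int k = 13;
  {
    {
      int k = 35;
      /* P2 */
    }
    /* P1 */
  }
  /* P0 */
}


k declared in the same block as P0
k = 13


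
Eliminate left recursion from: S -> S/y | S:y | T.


Left-recursive alternatives: S/y, S:y; non-recursive: T
Introduce S': S -> TS', S' -> /yS' | :yS' | ε


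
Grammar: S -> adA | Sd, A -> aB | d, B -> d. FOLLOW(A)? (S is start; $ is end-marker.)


$ ∈ FOLLOW(S). For each A -> αBβ: add FIRST(β)\{ε} to FOLLOW(B); if β nullable, add FOLLOW(A).
FOLLOW(A) = {$, d}


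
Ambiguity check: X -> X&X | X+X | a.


'a&a+a' has two parse trees (no precedence encoded between & and +)
Ambiguous


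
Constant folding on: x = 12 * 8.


12 * 8 = 96 at compile time
Optimized: x = 96


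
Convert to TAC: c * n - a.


Break into single-operator statements:
t1 = c * n
t2 = t1 - a


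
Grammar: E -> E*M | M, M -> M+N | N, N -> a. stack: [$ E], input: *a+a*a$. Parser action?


shift '*' to continue E -> E*M
Action: shift


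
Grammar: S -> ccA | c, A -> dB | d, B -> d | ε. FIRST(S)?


Per alternative of S: FIRST(ccA) = {c}; FIRST(c) = {c}
FIRST(S) = {c}


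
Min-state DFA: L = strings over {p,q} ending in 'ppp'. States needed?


Track the longest suffix of input matching a prefix of 'ppp': 4 classes (prefixes of length 0..3)
Minimal DFA: 4 states


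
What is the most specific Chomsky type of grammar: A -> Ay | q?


Left-linear: every RHS is a terminal or one nonterminal followed by a terminal
Classification: Type 3 (Regular)


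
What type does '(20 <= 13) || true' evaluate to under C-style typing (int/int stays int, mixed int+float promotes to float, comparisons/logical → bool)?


Operand types: bool || bool
Rule: logical operators take bool operands and yield bool
Result type: bool


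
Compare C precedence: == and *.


'*' is multiplicative (level 10); '==' is equality (level 6)
Higher level binds tighter
'*' has higher precedence than '=='


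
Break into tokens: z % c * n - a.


Scan left to right, longest-match per lexeme
Tokens: ID(z), OP(%), ID(c), OP(*), ID(n), OP(-), ID(a)


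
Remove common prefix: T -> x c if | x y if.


Common prefix: 'x'
Factored: T -> x T', T' -> c if | y if


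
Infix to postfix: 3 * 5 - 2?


Left to right (same or higher precedence on left)
Postfix: 3 5 * 2 -


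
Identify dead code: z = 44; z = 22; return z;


first assignment to z is overwritten before any read
Dead: 'z = 44'


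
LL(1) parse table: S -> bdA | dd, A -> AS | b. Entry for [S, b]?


For [S, b]: 'b' ∈ FIRST(bdA)
Entry: S -> bdA


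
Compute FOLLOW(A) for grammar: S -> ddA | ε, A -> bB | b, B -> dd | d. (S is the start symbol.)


$ ∈ FOLLOW(S). For each A -> αBβ: add FIRST(β)\{ε} to FOLLOW(B); if β nullable, add FOLLOW(A).
FOLLOW(A) = {$}


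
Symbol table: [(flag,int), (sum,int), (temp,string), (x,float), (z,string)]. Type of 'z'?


Lookup 'z' → type string


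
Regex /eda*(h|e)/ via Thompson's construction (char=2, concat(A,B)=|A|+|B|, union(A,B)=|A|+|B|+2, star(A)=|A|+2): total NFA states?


Syntax tree has 5 char leaf(s), 1 union(s), 1 star(s)
chars contribute 5×2 = 10; each union adds +2; each star adds +2
Total: 10 + 2 + 2 = 14 states


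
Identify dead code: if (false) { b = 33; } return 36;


condition is constant false, so the whole block is unreachable
Dead: 'if (false) { b = 33; }'


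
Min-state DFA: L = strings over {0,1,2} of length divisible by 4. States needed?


Track length mod 4: states 0..3, accept at 0
Minimal DFA: 4 states


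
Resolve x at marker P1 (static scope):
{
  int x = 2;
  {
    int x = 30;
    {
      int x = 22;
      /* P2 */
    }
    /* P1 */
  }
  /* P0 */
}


x declared in the same block as P1
x = 30


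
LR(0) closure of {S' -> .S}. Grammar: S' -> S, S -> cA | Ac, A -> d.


Start: S' -> .S
For each item with dot before a nonterminal B, add B -> .γ for every B-production
Closure: [S' -> .S, S -> .cA, S -> .Ac, A -> .d]


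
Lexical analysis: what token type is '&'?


Pattern: operator symbol
Type: OPERATOR


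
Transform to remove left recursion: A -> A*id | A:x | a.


Left-recursive alternatives: A*id, A:x; non-recursive: a
Introduce A': A -> aA', A' -> *idA' | :xA' | ε


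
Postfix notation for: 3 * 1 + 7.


Left to right (same or higher precedence on left)
Postfix: 3 1 * 7 +


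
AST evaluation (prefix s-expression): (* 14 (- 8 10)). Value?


Evaluate inner: (- 8 10) = -2
Evaluate root: (* 14 -2) = -28
Result: -28


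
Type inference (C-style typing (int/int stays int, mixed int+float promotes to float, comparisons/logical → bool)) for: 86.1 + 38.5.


Operand types: float + float
Rule: mixed int/float promotes to float; int/int stays int
Result type: float


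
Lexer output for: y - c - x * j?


Scan left to right, longest-match per lexeme
Tokens: ID(y), OP(-), ID(c), OP(-), ID(x), OP(*), ID(j)


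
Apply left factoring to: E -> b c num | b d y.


Common prefix: 'b'
Factored: E -> b E', E' -> c num | d y


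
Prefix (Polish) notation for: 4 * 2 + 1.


left-to-right (same/higher precedence on left): tree is (+ (* 4 2) 1)
Prefix: + * 4 2 1


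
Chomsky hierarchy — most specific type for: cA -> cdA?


LHS has context (more than one symbol) and |LHS| ≤ |RHS|
Classification: Type 1 (Context-Sensitive)


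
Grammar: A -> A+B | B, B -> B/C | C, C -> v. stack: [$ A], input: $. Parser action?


start symbol A on stack, input exhausted
Action: accept


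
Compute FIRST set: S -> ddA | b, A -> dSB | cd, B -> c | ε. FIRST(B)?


Per alternative of B: FIRST(c) = {c}; FIRST(ε) = {ε}
FIRST(B) = {c, ε}


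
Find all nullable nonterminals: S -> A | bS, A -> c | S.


A nonterminal is nullable iff some alternative derives ε (directly, or every symbol in it is nullable)
Nullable: {}


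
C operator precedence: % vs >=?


'%' is multiplicative (level 10); '>=' is relational (level 7)
Higher level binds tighter
'%' has higher precedence than '>='


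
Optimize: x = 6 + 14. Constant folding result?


6 + 14 = 20 at compile time
Optimized: x = 20


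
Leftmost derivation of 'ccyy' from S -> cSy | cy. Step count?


Derivation: S => cSy => ccyy
Steps: 2


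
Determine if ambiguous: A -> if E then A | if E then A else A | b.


dangling else: 'if E then if E then b else b' parses two ways
Ambiguous


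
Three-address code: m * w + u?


Break into single-operator statements:
t1 = m * w
t2 = t1 + u


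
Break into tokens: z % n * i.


Scan left to right, longest-match per lexeme
Tokens: ID(z), OP(%), ID(n), OP(*), ID(i)


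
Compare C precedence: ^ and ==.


'==' is equality (level 6); '^' is bitwise XOR (level 4)
Higher level binds tighter
'==' has higher precedence than '^'


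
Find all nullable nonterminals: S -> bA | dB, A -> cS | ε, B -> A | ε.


A nonterminal is nullable iff some alternative derives ε (directly, or every symbol in it is nullable)
Nullable: {A, B}


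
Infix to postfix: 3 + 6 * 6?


* has higher precedence, evaluate 6*6 first
Postfix: 3 6 6 * +


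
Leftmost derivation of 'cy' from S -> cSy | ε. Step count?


Derivation: S => cSy => cy
Steps: 2


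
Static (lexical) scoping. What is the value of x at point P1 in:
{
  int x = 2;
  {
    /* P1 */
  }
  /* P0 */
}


P1's block does not declare x; resolves to the enclosing declaration at depth 0
x = 2


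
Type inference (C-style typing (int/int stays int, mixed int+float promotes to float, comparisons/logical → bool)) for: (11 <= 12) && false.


Operand types: bool && bool
Rule: logical operators take bool operands and yield bool
Result type: bool


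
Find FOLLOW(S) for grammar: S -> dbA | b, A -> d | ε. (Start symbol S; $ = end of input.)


$ ∈ FOLLOW(S). For each A -> αBβ: add FIRST(β)\{ε} to FOLLOW(B); if β nullable, add FOLLOW(A).
FOLLOW(S) = {$}


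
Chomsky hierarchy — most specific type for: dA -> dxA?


LHS has context (more than one symbol) and |LHS| ≤ |RHS|
Classification: Type 1 (Context-Sensitive)


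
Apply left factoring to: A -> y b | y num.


Common prefix: 'y'
Factored: A -> y A', A' -> b | num


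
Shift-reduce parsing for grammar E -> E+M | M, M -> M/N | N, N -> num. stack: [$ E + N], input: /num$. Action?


'N' (not preceded by M/) is the handle for M -> N
Action: reduce (M -> N)


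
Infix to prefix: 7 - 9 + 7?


left-to-right (same/higher precedence on left): tree is (+ (- 7 9) 7)
Prefix: + - 7 9 7


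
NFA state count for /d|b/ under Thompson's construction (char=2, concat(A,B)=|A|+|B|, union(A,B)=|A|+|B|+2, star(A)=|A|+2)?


Syntax tree has 2 char leaf(s), 1 union(s), 0 star(s)
chars contribute 2×2 = 4; each union adds +2; each star adds +2
Total: 4 + 2 + 0 = 6 states


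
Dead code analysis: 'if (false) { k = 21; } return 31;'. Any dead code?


condition is constant false, so the whole block is unreachable
Dead: 'if (false) { k = 21; }'


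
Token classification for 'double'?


Pattern: reserved word
Type: KEYWORD


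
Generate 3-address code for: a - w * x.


Break into single-operator statements:
t1 = w * x
t2 = a - t1


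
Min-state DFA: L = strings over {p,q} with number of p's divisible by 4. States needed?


Track (count of p) mod 4: states 0..3, accept at 0
Minimal DFA: 4 states


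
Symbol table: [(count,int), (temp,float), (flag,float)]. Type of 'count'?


Lookup 'count' → type int


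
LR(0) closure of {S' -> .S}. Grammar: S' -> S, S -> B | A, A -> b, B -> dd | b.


Start: S' -> .S
For each item with dot before a nonterminal B, add B -> .γ for every B-production
Closure: [S' -> .S, S -> .B, S -> .A, B -> .dd, B -> .b, A -> .b]


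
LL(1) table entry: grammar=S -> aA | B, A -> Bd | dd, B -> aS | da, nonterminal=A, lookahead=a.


For [A, a]: 'a' ∈ FIRST(Bd)
Entry: A -> Bd
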